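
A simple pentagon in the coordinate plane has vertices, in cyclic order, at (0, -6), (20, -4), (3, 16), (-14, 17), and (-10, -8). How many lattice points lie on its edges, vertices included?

Summing gcd(|Δx|,|Δy|) over the edges gives the boundary count: gcd(20,2) + gcd(17,20) + gcd(17,1) + gcd(4,25) + gcd(10,2) = 2+1+1+1+2 = 7.

7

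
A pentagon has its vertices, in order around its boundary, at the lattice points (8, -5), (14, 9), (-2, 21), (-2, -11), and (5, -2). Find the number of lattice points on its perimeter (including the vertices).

42

Summing gcd(|Δx|,|Δy|) over the edges gives the boundary count: gcd(6,14) + gcd(16,12) + gcd(0,32) + gcd(7,9) + gcd(3,3) = 2+4+32+1+3 = 42.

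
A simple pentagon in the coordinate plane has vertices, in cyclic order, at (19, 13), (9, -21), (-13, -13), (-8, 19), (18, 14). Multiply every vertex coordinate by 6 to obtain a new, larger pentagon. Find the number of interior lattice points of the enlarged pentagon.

The shoelace formula gives twice the area as |[19·(-21) − 9·13] + [9·(-13) − (-13)·(-21)] + [(-13)·19 − (-8)·(-13)] + [(-8)·14 − 18·19] + [18·13 − 19·14]| = 1743, so the area is 871.5.
The number of boundary lattice points is Σ gcd(|Δx|,|Δy|) = gcd(10,34) + gcd(22,8) + gcd(5,32) + gcd(26,5) + gcd(1,1) = 2+2+1+1+1 = 7.
Scaling by 6 multiplies the area by 6² = 36 (so the new area is 31374) and multiplies the boundary lattice-point count by 6, giving 42.
By Pick's theorem, the interior count of the dilated polygon is 31374 − 42/2 + 1 = 31354.

31354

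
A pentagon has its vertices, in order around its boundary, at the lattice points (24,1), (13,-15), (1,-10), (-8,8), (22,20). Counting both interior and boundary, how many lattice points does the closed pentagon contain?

687

By the shoelace formula, twice the signed area is |(24·(-15) − 13·1) + (13·(-10) − 1·(-15)) + (1·8 − (-8)·(-10)) + ((-8)·20 − 22·8) + (22·1 − 24·20)| = 1354, so the area is 677.
Summing gcd(|Δx|,|Δy|) over the edges gives the boundary count: gcd(11,16) + gcd(12,5) + gcd(9,18) + gcd(30,12) + gcd(2,19) = 1+1+9+6+1 = 18.
Pick's theorem gives I = A − B/2 + 1 = 677 − 18/2 + 1 = 669, so the closed region contains I + B = 669 + 18 = 687 lattice points.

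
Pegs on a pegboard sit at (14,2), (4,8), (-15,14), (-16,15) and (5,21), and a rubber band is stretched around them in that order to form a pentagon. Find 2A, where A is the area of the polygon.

416

By the shoelace formula, twice the signed area is |(14·8 − 4·2) + (4·14 − (-15)·8) + ((-15)·15 − (-16)·14) + ((-16)·21 − 5·15) + (5·2 − 14·21)| = 416, so the area is 208.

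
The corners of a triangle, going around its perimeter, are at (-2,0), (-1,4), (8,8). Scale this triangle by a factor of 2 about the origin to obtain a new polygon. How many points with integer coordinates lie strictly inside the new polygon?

61

Using the shoelace formula, 2A = |[(-2)·4 − (-1)·0] + [(-1)·8 − 8·4] + [8·0 − (-2)·8]| = 32, so the area is 16.
The number of boundary lattice points is Σ gcd(|Δx|,|Δy|) = gcd(1,4) + gcd(9,4) + gcd(10,8) = 1+1+2 = 4.
Scaling by 2 multiplies the area by 2² = 4 (so the new area is 64) and multiplies the boundary lattice-point count by 2, giving 8.
By Pick's theorem, the interior count of the dilated polygon is 64 − 8/2 + 1 = 61.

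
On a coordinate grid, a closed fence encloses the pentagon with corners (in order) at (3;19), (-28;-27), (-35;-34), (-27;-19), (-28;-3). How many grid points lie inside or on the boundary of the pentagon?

By the shoelace formula, twice the signed area is |[3·(-27) − (-28)·19] + [(-28)·(-34) − (-35)·(-27)] + [(-35)·(-19) − (-27)·(-34)] + [(-27)·(-3) − (-28)·(-19)] + [(-28)·19 − 3·(-3)]| = 769, so the area is 769/2.
The number of boundary lattice points is Σ gcd(|Δx|,|Δy|) = gcd(31,46) + gcd(7,7) + gcd(8,15) + gcd(1,16) + gcd(31,22) = 1+7+1+1+1 = 11.
Pick's theorem gives I = A − B/2 + 1 = 769/2 − 11/2 + 1 = 380, so the closed region contains I + B = 380 + 11 = 391 lattice points.

391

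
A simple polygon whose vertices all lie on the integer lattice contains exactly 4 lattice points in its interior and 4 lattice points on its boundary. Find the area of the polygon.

By Pick's theorem, A = I + B/2 − 1 = 4 + 4/2 − 1 = 5.

5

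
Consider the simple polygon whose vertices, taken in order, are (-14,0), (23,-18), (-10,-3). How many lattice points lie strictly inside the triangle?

The shoelace formula gives twice the area as |((-14)·(-18) − 23·0) + (23·(-3) − (-10)·(-18)) + ((-10)·0 − (-14)·(-3))| = 39, so the area is 19.5.
Along each edge there are gcd(|Δx|,|Δy|)+1 lattice points, so counting each shared vertex once the boundary has gcd(37,18) + gcd(33,15) + gcd(4,3) = 1+3+1 = 5.
Pick's theorem gives I = A − B/2 + 1 = 19.5 − 5/2 + 1 = 18.

18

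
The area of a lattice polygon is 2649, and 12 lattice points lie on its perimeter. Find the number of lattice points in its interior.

2644

From Pick's theorem, I = A − B/2 + 1 = 2649 − 12/2 + 1 = 2644.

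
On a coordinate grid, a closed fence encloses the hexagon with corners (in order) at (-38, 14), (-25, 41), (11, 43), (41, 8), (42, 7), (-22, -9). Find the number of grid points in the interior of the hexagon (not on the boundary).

2654

By the shoelace formula, twice the signed area is |[(-38)·41 − (-25)·14] + [(-25)·43 − 11·41] + [11·8 − 41·43] + [41·7 − 42·8] + [42·(-9) − (-22)·7] + [(-22)·14 − (-38)·(-9)]| = 5332, so the area is 2666.
Along each edge there are gcd(|Δx|,|Δy|)+1 lattice points, so counting each shared vertex once the boundary has gcd(13,27) + gcd(36,2) + gcd(30,35) + gcd(1,1) + gcd(64,16) + gcd(16,23) = 1+2+5+1+16+1 = 26.
Pick's theorem gives I = A − B/2 + 1 = 2666 − 26/2 + 1 = 2654.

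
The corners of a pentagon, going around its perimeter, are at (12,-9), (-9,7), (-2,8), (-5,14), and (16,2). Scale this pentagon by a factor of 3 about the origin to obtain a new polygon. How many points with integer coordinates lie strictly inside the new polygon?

1990

Using the shoelace formula, 2A = |(12·7 − (-9)·(-9)) + ((-9)·8 − (-2)·7) + ((-2)·14 − (-5)·8) + ((-5)·2 − 16·14) + (16·(-9) − 12·2)| = 445, so the area is 445/2.
Summing gcd(|Δx|,|Δy|) over the edges gives the boundary count: gcd(21,16) + gcd(7,1) + gcd(3,6) + gcd(21,12) + gcd(4,11) = 1+1+3+3+1 = 9.
Scaling by 3 multiplies the area by 3² = 9 (so the new area is 4005/2) and multiplies the boundary lattice-point count by 3, giving 27.
By Pick's theorem, the interior count of the dilated polygon is 4005/2 − 27/2 + 1 = 1990.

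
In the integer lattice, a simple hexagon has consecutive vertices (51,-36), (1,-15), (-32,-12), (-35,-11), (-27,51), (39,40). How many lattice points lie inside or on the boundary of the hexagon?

The shoelace formula gives twice the area as |(51·(-15) − 1·(-36)) + (1·(-12) − (-32)·(-15)) + ((-32)·(-11) − (-35)·(-12)) + ((-35)·51 − (-27)·(-11)) + ((-27)·40 − 39·51) + (39·(-36) − 51·40)| = 9884, so the area is 4942.
Along each edge there are gcd(|Δx|,|Δy|)+1 lattice points, so counting each shared vertex once the boundary has gcd(50,21) + gcd(33,3) + gcd(3,1) + gcd(8,62) + gcd(66,11) + gcd(12,76) = 1+3+1+2+11+4 = 22.
Pick's theorem gives I = A − B/2 + 1 = 4942 − 22/2 + 1 = 4932, so the closed region contains I + B = 4932 + 22 = 4954 lattice points.

4954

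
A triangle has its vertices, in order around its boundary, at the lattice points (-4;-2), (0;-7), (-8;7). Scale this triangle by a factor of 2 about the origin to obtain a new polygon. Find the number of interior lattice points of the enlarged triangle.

29

Using the shoelace formula, 2A = |[(-4)·(-7) − 0·(-2)] + [0·7 − (-8)·(-7)] + [(-8)·(-2) − (-4)·7]| = 16, so the area is 8.
Along each edge there are gcd(|Δx|,|Δy|)+1 lattice points, so counting each shared vertex once the boundary has gcd(4,5) + gcd(8,14) + gcd(4,9) = 1+2+1 = 4.
Scaling by 2 multiplies the area by 2² = 4 (so the new area is 32) and multiplies the boundary lattice-point count by 2, giving 8.
By Pick's theorem, the interior count of the dilated polygon is 32 − 8/2 + 1 = 29.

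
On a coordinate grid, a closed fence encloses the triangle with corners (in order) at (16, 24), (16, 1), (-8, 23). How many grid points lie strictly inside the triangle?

264

Using the shoelace formula, 2A = |(16·1 − 16·24) + (16·23 − (-8)·1) + ((-8)·24 − 16·23)| = 552, so the area is 276.
Along each edge there are gcd(|Δx|,|Δy|)+1 lattice points, so counting each shared vertex once the boundary has gcd(0,23) + gcd(24,22) + gcd(24,1) = 23+2+1 = 26.
Pick's theorem gives I = A − B/2 + 1 = 276 − 26/2 + 1 = 264.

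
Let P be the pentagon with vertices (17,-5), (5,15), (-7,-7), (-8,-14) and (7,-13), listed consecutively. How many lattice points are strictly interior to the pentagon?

By the shoelace formula, twice the signed area is |[17·15 − 5·(-5)] + [5·(-7) − (-7)·15] + [(-7)·(-14) − (-8)·(-7)] + [(-8)·(-13) − 7·(-14)] + [7·(-5) − 17·(-13)]| = 780, so the area is 390.
Summing gcd(|Δx|,|Δy|) over the edges gives the boundary count: gcd(12,20) + gcd(12,22) + gcd(1,7) + gcd(15,1) + gcd(10,8) = 4+2+1+1+2 = 10.
By Pick's theorem A = I + B/2 − 1, so I = 390 − 10/2 + 1 = 386.

386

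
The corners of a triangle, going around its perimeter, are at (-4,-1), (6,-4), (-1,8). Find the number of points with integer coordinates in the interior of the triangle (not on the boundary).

By the shoelace formula, twice the signed area is |[(-4)·(-4) − 6·(-1)] + [6·8 − (-1)·(-4)] + [(-1)·(-1) − (-4)·8]| = 99, so the area is 49.5.
The number of boundary lattice points is Σ gcd(|Δx|,|Δy|) = gcd(10,3) + gcd(7,12) + gcd(3,9) = 1+1+3 = 5.
Pick's theorem gives I = A − B/2 + 1 = 49.5 − 5/2 + 1 = 48.

48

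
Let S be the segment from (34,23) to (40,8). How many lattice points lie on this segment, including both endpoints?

4

The number of lattice points on a segment between lattice points is gcd(|Δx|,|Δy|) + 1 = gcd(6,15) + 1 = 3 + 1 = 4.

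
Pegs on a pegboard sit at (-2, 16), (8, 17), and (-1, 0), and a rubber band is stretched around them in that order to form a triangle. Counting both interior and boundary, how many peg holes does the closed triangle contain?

83

By the shoelace formula, twice the signed area is |((-2)·17 − 8·16) + (8·0 − (-1)·17) + ((-1)·16 − (-2)·0)| = 161, so the area is 80.5.
Along each edge there are gcd(|Δx|,|Δy|)+1 lattice points, so counting each shared vertex once the boundary has gcd(10,1) + gcd(9,17) + gcd(1,16) = 1+1+1 = 3.
Pick's theorem gives I = A − B/2 + 1 = 80.5 − 3/2 + 1 = 80, so the closed region contains I + B = 80 + 3 = 83 lattice points.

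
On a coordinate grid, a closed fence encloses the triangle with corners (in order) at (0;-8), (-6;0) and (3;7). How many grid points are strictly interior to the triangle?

55

The shoelace formula gives twice the area as |(0·0 − (-6)·(-8)) + ((-6)·7 − 3·0) + (3·(-8) − 0·7)| = 114, so the area is 57.
The number of boundary lattice points is Σ gcd(|Δx|,|Δy|) = gcd(6,8) + gcd(9,7) + gcd(3,15) = 2+1+3 = 6.
By Pick's theorem A = I + B/2 − 1, so I = 57 − 6/2 + 1 = 55.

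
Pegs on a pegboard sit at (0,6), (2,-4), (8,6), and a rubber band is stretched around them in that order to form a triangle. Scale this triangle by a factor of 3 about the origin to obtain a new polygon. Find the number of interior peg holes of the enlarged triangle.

The shoelace formula gives twice the area as |[0·(-4) − 2·6] + [2·6 − 8·(-4)] + [8·6 − 0·6]| = 80, so the area is 40.
Along each edge there are gcd(|Δx|,|Δy|)+1 lattice points, so counting each shared vertex once the boundary has gcd(2,10) + gcd(6,10) + gcd(8,0) = 2+2+8 = 12.
Scaling by 3 multiplies the area by 3² = 9 (so the new area is 360) and multiplies the boundary lattice-point count by 3, giving 36.
By Pick's theorem, the interior count of the dilated polygon is 360 − 36/2 + 1 = 343.

343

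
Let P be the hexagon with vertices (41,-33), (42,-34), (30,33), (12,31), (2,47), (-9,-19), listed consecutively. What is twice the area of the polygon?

By the shoelace formula, twice the signed area is |(41·(-34) − 42·(-33)) + (42·33 − 30·(-34)) + (30·31 − 12·33) + (12·47 − 2·31) + (2·(-19) − (-9)·47) + ((-9)·(-33) − 41·(-19))| = 4895, so the area is 2447.5.

4895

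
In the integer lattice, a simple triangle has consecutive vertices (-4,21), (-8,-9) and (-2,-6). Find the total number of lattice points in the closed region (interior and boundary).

Using the shoelace formula, 2A = |((-4)·(-9) − (-8)·21) + ((-8)·(-6) − (-2)·(-9)) + ((-2)·21 − (-4)·(-6))| = 168, so the area is 84.
Along each edge there are gcd(|Δx|,|Δy|)+1 lattice points, so counting each shared vertex once the boundary has gcd(4,30) + gcd(6,3) + gcd(2,27) = 2+3+1 = 6.
Pick's theorem gives I = A − B/2 + 1 = 84 − 6/2 + 1 = 82, so the closed region contains I + B = 82 + 6 = 88 lattice points.

88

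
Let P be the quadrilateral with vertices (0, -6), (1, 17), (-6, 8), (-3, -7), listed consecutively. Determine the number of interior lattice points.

By the shoelace formula, twice the signed area is |[0·17 − 1·(-6)] + [1·8 − (-6)·17] + [(-6)·(-7) − (-3)·8] + [(-3)·(-6) − 0·(-7)]| = 200, so the area is 100.
Along each edge there are gcd(|Δx|,|Δy|)+1 lattice points, so counting each shared vertex once the boundary has gcd(1,23) + gcd(7,9) + gcd(3,15) + gcd(3,1) = 1+1+3+1 = 6.
By Pick's theorem A = I + B/2 − 1, so I = 100 − 6/2 + 1 = 98.

98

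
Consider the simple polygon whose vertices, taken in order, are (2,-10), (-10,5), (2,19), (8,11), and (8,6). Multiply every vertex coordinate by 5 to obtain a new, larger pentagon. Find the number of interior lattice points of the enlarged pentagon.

By the shoelace formula, twice the signed area is |[2·5 − (-10)·(-10)] + [(-10)·19 − 2·5] + [2·11 − 8·19] + [8·6 − 8·11] + [8·(-10) − 2·6]| = 552, so the area is 276.
Summing gcd(|Δx|,|Δy|) over the edges gives the boundary count: gcd(12,15) + gcd(12,14) + gcd(6,8) + gcd(0,5) + gcd(6,16) = 3+2+2+5+2 = 14.
Scaling by 5 multiplies the area by 5² = 25 (so the new area is 6900) and multiplies the boundary lattice-point count by 5, giving 70.
By Pick's theorem, the interior count of the dilated polygon is 6900 − 70/2 + 1 = 6866.

6866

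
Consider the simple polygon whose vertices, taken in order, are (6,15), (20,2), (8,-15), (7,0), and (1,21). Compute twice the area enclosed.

By the shoelace formula, twice the signed area is |(6·2 − 20·15) + (20·(-15) − 8·2) + (8·0 − 7·(-15)) + (7·21 − 1·0) + (1·15 − 6·21)| = 463, so the area is 463/2.

463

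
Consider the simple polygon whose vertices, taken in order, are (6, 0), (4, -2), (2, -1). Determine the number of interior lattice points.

2

By the shoelace formula, twice the signed area is |[6·(-2) − 4·0] + [4·(-1) − 2·(-2)] + [2·0 − 6·(-1)]| = 6, so the area is 3.
The number of boundary lattice points is Σ gcd(|Δx|,|Δy|) = gcd(2,2) + gcd(2,1) + gcd(4,1) = 2+1+1 = 4.
Pick's theorem gives I = A − B/2 + 1 = 3 − 4/2 + 1 = 2.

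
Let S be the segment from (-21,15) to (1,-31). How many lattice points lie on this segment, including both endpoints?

3

The number of lattice points on a segment between lattice points is gcd(|Δx|,|Δy|) + 1 = gcd(22,46) + 1 = 2 + 1 = 3.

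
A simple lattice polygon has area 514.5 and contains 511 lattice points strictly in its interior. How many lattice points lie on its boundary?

9

Pick's theorem gives A = I + B/2 − 1, so B = 2(A − I + 1) = 2(514.5 − 511 + 1) = 9.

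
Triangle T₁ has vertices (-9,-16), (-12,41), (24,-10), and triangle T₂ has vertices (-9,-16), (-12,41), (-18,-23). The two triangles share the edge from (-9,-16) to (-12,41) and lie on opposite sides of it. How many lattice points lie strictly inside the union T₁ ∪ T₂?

The union is the simple quadrilateral with vertices (-9,-16), (24,-10), (-12,41), (-18,-23) in order.
By the shoelace formula, twice the signed area is |((-9)·(-10) − 24·(-16)) + (24·41 − (-12)·(-10)) + ((-12)·(-23) − (-18)·41) + ((-18)·(-16) − (-9)·(-23))| = 2433, so the area is 1216.5.
Summing gcd(|Δx|,|Δy|) over the edges gives the boundary count: gcd(33,6) + gcd(36,51) + gcd(6,64) + gcd(9,7) = 3+3+2+1 = 9.
By Pick's theorem I = A − B/2 + 1 = 1216.5 − 9/2 + 1 = 1213.

1213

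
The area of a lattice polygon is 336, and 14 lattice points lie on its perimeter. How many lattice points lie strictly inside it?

330

From Pick's theorem, I = A − B/2 + 1 = 336 − 14/2 + 1 = 330.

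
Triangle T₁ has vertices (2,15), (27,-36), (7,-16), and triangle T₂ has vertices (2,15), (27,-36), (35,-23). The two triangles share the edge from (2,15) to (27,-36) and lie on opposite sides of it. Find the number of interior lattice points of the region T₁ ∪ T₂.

The union is the simple quadrilateral with vertices (2,15), (7,-16), (27,-36), (35,-23) in order.
By the shoelace formula, twice the signed area is |(2·(-16) − 7·15) + (7·(-36) − 27·(-16)) + (27·(-23) − 35·(-36)) + (35·15 − 2·(-23))| = 1253, so the area is 626.5.
The number of boundary lattice points is Σ gcd(|Δx|,|Δy|) = gcd(5,31) + gcd(20,20) + gcd(8,13) + gcd(33,38) = 1+20+1+1 = 23.
By Pick's theorem I = A − B/2 + 1 = 626.5 − 23/2 + 1 = 616.

616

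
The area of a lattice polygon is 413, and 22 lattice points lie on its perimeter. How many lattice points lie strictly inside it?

From Pick's theorem, I = A − B/2 + 1 = 413 − 22/2 + 1 = 403.

403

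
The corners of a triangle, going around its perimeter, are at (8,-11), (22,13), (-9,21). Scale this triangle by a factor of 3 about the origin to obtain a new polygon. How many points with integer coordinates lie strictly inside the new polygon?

3847

By the shoelace formula, twice the signed area is |[8·13 − 22·(-11)] + [22·21 − (-9)·13] + [(-9)·(-11) − 8·21]| = 856, so the area is 428.
The number of boundary lattice points is Σ gcd(|Δx|,|Δy|) = gcd(14,24) + gcd(31,8) + gcd(17,32) = 2+1+1 = 4.
Scaling by 3 multiplies the area by 3² = 9 (so the new area is 3852) and multiplies the boundary lattice-point count by 3, giving 12.
By Pick's theorem, the interior count of the dilated polygon is 3852 − 12/2 + 1 = 3847.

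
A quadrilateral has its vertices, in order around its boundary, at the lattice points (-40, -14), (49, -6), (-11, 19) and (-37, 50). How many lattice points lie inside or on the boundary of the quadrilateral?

The shoelace formula gives twice the area as |((-40)·(-6) − 49·(-14)) + (49·19 − (-11)·(-6)) + ((-11)·50 − (-37)·19) + ((-37)·(-14) − (-40)·50)| = 4462, so the area is 2231.
Along each edge there are gcd(|Δx|,|Δy|)+1 lattice points, so counting each shared vertex once the boundary has gcd(89,8) + gcd(60,25) + gcd(26,31) + gcd(3,64) = 1+5+1+1 = 8.
Pick's theorem gives I = A − B/2 + 1 = 2231 − 8/2 + 1 = 2228, so the closed region contains I + B = 2228 + 8 = 2236 lattice points.

2236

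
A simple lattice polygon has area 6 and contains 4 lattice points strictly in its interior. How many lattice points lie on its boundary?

Pick's theorem gives A = I + B/2 − 1, so B = 2(A − I + 1) = 2(6 − 4 + 1) = 6.

6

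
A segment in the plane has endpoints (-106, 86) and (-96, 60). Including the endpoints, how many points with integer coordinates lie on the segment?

The number of lattice points on a segment between lattice points is gcd(|Δx|,|Δy|) + 1 = gcd(10,26) + 1 = 2 + 1 = 3.

3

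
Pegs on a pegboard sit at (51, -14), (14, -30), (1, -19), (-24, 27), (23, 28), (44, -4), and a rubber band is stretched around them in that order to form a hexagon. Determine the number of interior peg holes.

The shoelace formula gives twice the area as |[51·(-30) − 14·(-14)] + [14·(-19) − 1·(-30)] + [1·27 − (-24)·(-19)] + [(-24)·28 − 23·27] + [23·(-4) − 44·28] + [44·(-14) − 51·(-4)]| = 5028, so the area is 2514.
The number of boundary lattice points is Σ gcd(|Δx|,|Δy|) = gcd(37,16) + gcd(13,11) + gcd(25,46) + gcd(47,1) + gcd(21,32) + gcd(7,10) = 1+1+1+1+1+1 = 6.
By Pick's theorem A = I + B/2 − 1, so I = 2514 − 6/2 + 1 = 2512.

2512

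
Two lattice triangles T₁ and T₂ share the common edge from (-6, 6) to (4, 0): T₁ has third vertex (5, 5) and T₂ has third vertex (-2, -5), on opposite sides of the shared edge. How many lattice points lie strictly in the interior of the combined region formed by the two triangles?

70

The union is the simple quadrilateral with vertices (-6, 6), (5, 5), (4, 0), (-2, -5) in order.
By the shoelace formula, twice the signed area is |((-6)·5 − 5·6) + (5·0 − 4·5) + (4·(-5) − (-2)·0) + ((-2)·6 − (-6)·(-5))| = 142, so the area is 71.
Along each edge there are gcd(|Δx|,|Δy|)+1 lattice points, so counting each shared vertex once the boundary has gcd(11,1) + gcd(1,5) + gcd(6,5) + gcd(4,11) = 1+1+1+1 = 4.
By Pick's theorem I = A − B/2 + 1 = 71 − 4/2 + 1 = 70.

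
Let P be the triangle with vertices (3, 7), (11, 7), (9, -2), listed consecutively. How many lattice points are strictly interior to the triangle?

31

The shoelace formula gives twice the area as |(3·7 − 11·7) + (11·(-2) − 9·7) + (9·7 − 3·(-2))| = 72, so the area is 36.
Summing gcd(|Δx|,|Δy|) over the edges gives the boundary count: gcd(8,0) + gcd(2,9) + gcd(6,9) = 8+1+3 = 12.
By Pick's theorem A = I + B/2 − 1, so I = 36 − 12/2 + 1 = 31.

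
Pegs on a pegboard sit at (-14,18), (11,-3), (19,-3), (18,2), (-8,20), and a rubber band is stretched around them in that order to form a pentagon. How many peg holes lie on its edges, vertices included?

14

Along each edge there are gcd(|Δx|,|Δy|)+1 lattice points, so counting each shared vertex once the boundary has gcd(25,21) + gcd(8,0) + gcd(1,5) + gcd(26,18) + gcd(6,2) = 1+8+1+2+2 = 14.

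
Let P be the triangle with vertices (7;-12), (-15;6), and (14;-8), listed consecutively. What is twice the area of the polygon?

Using the shoelace formula, 2A = |[7·6 − (-15)·(-12)] + [(-15)·(-8) − 14·6] + [14·(-12) − 7·(-8)]| = 214, so the area is 107.

214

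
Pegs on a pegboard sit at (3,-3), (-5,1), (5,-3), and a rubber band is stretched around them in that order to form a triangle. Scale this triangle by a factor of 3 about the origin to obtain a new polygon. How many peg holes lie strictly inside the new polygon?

25

The shoelace formula gives twice the area as |(3·1 − (-5)·(-3)) + ((-5)·(-3) − 5·1) + (5·(-3) − 3·(-3))| = 8, so the area is 4.
Along each edge there are gcd(|Δx|,|Δy|)+1 lattice points, so counting each shared vertex once the boundary has gcd(8,4) + gcd(10,4) + gcd(2,0) = 4+2+2 = 8.
Scaling by 3 multiplies the area by 3² = 9 (so the new area is 36) and multiplies the boundary lattice-point count by 3, giving 24.
By Pick's theorem, the interior count of the dilated polygon is 36 − 24/2 + 1 = 25.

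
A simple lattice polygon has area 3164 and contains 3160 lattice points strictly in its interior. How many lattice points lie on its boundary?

10

Pick's theorem gives A = I + B/2 − 1, so B = 2(A − I + 1) = 2(3164 − 3160 + 1) = 10.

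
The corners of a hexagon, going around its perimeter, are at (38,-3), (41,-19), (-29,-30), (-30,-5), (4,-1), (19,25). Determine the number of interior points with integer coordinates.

Using the shoelace formula, 2A = |[38·(-19) − 41·(-3)] + [41·(-30) − (-29)·(-19)] + [(-29)·(-5) − (-30)·(-30)] + [(-30)·(-1) − 4·(-5)] + [4·25 − 19·(-1)] + [19·(-3) − 38·25]| = 3973, so the area is 1986.5.
The number of boundary lattice points is Σ gcd(|Δx|,|Δy|) = gcd(3,16) + gcd(70,11) + gcd(1,25) + gcd(34,4) + gcd(15,26) + gcd(19,28) = 1+1+1+2+1+1 = 7.
By Pick's theorem A = I + B/2 − 1, so I = 1986.5 − 7/2 + 1 = 1984.

1984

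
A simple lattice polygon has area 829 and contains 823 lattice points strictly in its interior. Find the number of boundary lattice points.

14

Pick's theorem gives A = I + B/2 − 1, so B = 2(A − I + 1) = 2(829 − 823 + 1) = 14.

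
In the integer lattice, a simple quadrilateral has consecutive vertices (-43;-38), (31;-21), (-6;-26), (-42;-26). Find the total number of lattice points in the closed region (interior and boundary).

The shoelace formula gives twice the area as |((-43)·(-21) − 31·(-38)) + (31·(-26) − (-6)·(-21)) + ((-6)·(-26) − (-42)·(-26)) + ((-42)·(-38) − (-43)·(-26))| = 691, so the area is 345.5.
The number of boundary lattice points is Σ gcd(|Δx|,|Δy|) = gcd(74,17) + gcd(37,5) + gcd(36,0) + gcd(1,12) = 1+1+36+1 = 39.
Pick's theorem gives I = A − B/2 + 1 = 345.5 − 39/2 + 1 = 327, so the closed region contains I + B = 327 + 39 = 366 lattice points.

366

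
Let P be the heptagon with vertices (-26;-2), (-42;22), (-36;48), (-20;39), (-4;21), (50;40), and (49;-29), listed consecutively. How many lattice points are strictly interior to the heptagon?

By the shoelace formula, twice the signed area is |[(-26)·22 − (-42)·(-2)] + [(-42)·48 − (-36)·22] + [(-36)·39 − (-20)·48] + [(-20)·21 − (-4)·39] + [(-4)·40 − 50·21] + [50·(-29) − 49·40] + [49·(-2) − (-26)·(-29)]| = 8060, so the area is 4030.
The number of boundary lattice points is Σ gcd(|Δx|,|Δy|) = gcd(16,24) + gcd(6,26) + gcd(16,9) + gcd(16,18) + gcd(54,19) + gcd(1,69) + gcd(75,27) = 8+2+1+2+1+1+3 = 18.
Pick's theorem gives I = A − B/2 + 1 = 4030 − 18/2 + 1 = 4022.

4022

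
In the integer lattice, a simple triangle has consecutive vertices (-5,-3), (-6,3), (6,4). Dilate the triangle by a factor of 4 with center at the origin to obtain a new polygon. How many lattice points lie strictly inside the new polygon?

579

Using the shoelace formula, 2A = |((-5)·3 − (-6)·(-3)) + ((-6)·4 − 6·3) + (6·(-3) − (-5)·4)| = 73, so the area is 73/2.
The number of boundary lattice points is Σ gcd(|Δx|,|Δy|) = gcd(1,6) + gcd(12,1) + gcd(11,7) = 1+1+1 = 3.
Scaling by 4 multiplies the area by 4² = 16 (so the new area is 584) and multiplies the boundary lattice-point count by 4, giving 12.
By Pick's theorem, the interior count of the dilated polygon is 584 − 12/2 + 1 = 579.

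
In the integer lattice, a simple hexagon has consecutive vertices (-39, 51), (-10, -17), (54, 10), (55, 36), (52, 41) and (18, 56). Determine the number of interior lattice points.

Using the shoelace formula, 2A = |[(-39)·(-17) − (-10)·51] + [(-10)·10 − 54·(-17)] + [54·36 − 55·10] + [55·41 − 52·36] + [52·56 − 18·41] + [18·51 − (-39)·56]| = 9044, so the area is 4522.
Summing gcd(|Δx|,|Δy|) over the edges gives the boundary count: gcd(29,68) + gcd(64,27) + gcd(1,26) + gcd(3,5) + gcd(34,15) + gcd(57,5) = 1+1+1+1+1+1 = 6.
By Pick's theorem A = I + B/2 − 1, so I = 4522 − 6/2 + 1 = 4520.

4520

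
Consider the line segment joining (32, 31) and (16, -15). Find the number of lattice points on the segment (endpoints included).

3

The number of lattice points on a segment between lattice points is gcd(|Δx|,|Δy|) + 1 = gcd(16,46) + 1 = 2 + 1 = 3.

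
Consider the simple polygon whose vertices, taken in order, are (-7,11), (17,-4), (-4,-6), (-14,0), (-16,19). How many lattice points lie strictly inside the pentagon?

332

The shoelace formula gives twice the area as |[(-7)·(-4) − 17·11] + [17·(-6) − (-4)·(-4)] + [(-4)·0 − (-14)·(-6)] + [(-14)·19 − (-16)·0] + [(-16)·11 − (-7)·19]| = 670, so the area is 335.
The number of boundary lattice points is Σ gcd(|Δx|,|Δy|) = gcd(24,15) + gcd(21,2) + gcd(10,6) + gcd(2,19) + gcd(9,8) = 3+1+2+1+1 = 8.
By Pick's theorem A = I + B/2 − 1, so I = 335 − 8/2 + 1 = 332.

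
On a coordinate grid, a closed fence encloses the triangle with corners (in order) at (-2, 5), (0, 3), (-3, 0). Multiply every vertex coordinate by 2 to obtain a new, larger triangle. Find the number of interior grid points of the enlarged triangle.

Using the shoelace formula, 2A = |[(-2)·3 − 0·5] + [0·0 − (-3)·3] + [(-3)·5 − (-2)·0]| = 12, so the area is 6.
Summing gcd(|Δx|,|Δy|) over the edges gives the boundary count: gcd(2,2) + gcd(3,3) + gcd(1,5) = 2+3+1 = 6.
Scaling by 2 multiplies the area by 2² = 4 (so the new area is 24) and multiplies the boundary lattice-point count by 2, giving 12.
By Pick's theorem, the interior count of the dilated polygon is 24 − 12/2 + 1 = 19.

19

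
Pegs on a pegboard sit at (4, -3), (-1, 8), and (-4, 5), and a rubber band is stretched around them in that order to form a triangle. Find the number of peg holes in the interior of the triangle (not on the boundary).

19

Using the shoelace formula, 2A = |[4·8 − (-1)·(-3)] + [(-1)·5 − (-4)·8] + [(-4)·(-3) − 4·5]| = 48, so the area is 24.
Along each edge there are gcd(|Δx|,|Δy|)+1 lattice points, so counting each shared vertex once the boundary has gcd(5,11) + gcd(3,3) + gcd(8,8) = 1+3+8 = 12.
By Pick's theorem A = I + B/2 − 1, so I = 24 − 12/2 + 1 = 19.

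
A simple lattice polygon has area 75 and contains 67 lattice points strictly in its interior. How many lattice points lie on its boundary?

Pick's theorem gives A = I + B/2 − 1, so B = 2(A − I + 1) = 2(75 − 67 + 1) = 18.

18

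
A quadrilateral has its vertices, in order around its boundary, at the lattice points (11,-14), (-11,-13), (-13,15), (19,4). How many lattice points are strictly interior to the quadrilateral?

637

Using the shoelace formula, 2A = |(11·(-13) − (-11)·(-14)) + ((-11)·15 − (-13)·(-13)) + ((-13)·4 − 19·15) + (19·(-14) − 11·4)| = 1278, so the area is 639.
Summing gcd(|Δx|,|Δy|) over the edges gives the boundary count: gcd(22,1) + gcd(2,28) + gcd(32,11) + gcd(8,18) = 1+2+1+2 = 6.
Pick's theorem gives I = A − B/2 + 1 = 639 − 6/2 + 1 = 637.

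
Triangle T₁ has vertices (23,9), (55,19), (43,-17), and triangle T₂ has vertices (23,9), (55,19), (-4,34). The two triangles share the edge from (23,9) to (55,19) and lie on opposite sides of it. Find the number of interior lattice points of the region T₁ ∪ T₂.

The union is the simple quadrilateral with vertices (23,9), (43,-17), (55,19), (-4,34) in order.
The shoelace formula gives twice the area as |[23·(-17) − 43·9] + [43·19 − 55·(-17)] + [55·34 − (-4)·19] + [(-4)·9 − 23·34]| = 2102, so the area is 1051.
The number of boundary lattice points is Σ gcd(|Δx|,|Δy|) = gcd(20,26) + gcd(12,36) + gcd(59,15) + gcd(27,25) = 2+12+1+1 = 16.
By Pick's theorem I = A − B/2 + 1 = 1051 − 16/2 + 1 = 1044.

1044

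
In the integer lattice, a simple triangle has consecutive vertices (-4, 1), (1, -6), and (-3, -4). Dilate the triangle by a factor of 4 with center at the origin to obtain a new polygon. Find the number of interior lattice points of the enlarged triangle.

The shoelace formula gives twice the area as |[(-4)·(-6) − 1·1] + [1·(-4) − (-3)·(-6)] + [(-3)·1 − (-4)·(-4)]| = 18, so the area is 9.
Summing gcd(|Δx|,|Δy|) over the edges gives the boundary count: gcd(5,7) + gcd(4,2) + gcd(1,5) = 1+2+1 = 4.
Scaling by 4 multiplies the area by 4² = 16 (so the new area is 144) and multiplies the boundary lattice-point count by 4, giving 16.
By Pick's theorem, the interior count of the dilated polygon is 144 − 16/2 + 1 = 137.

137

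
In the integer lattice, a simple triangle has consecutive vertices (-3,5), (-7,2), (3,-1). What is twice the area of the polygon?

42

The shoelace formula gives twice the area as |((-3)·2 − (-7)·5) + ((-7)·(-1) − 3·2) + (3·5 − (-3)·(-1))| = 42, so the area is 21.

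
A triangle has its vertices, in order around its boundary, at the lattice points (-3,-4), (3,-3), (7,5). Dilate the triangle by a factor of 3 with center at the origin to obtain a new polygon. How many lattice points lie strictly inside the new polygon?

190

Using the shoelace formula, 2A = |((-3)·(-3) − 3·(-4)) + (3·5 − 7·(-3)) + (7·(-4) − (-3)·5)| = 44, so the area is 22.
Summing gcd(|Δx|,|Δy|) over the edges gives the boundary count: gcd(6,1) + gcd(4,8) + gcd(10,9) = 1+4+1 = 6.
Scaling by 3 multiplies the area by 3² = 9 (so the new area is 198) and multiplies the boundary lattice-point count by 3, giving 18.
By Pick's theorem, the interior count of the dilated polygon is 198 − 18/2 + 1 = 190.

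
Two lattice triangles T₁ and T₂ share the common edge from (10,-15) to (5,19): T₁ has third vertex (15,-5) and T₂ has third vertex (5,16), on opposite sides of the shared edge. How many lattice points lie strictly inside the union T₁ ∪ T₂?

The union is the simple quadrilateral with vertices (10,-15), (15,-5), (5,19), (5,16) in order.
The shoelace formula gives twice the area as |[10·(-5) − 15·(-15)] + [15·19 − 5·(-5)] + [5·16 − 5·19] + [5·(-15) − 10·16]| = 235, so the area is 235/2.
Along each edge there are gcd(|Δx|,|Δy|)+1 lattice points, so counting each shared vertex once the boundary has gcd(5,10) + gcd(10,24) + gcd(0,3) + gcd(5,31) = 5+2+3+1 = 11.
By Pick's theorem I = A − B/2 + 1 = 235/2 − 11/2 + 1 = 113.

113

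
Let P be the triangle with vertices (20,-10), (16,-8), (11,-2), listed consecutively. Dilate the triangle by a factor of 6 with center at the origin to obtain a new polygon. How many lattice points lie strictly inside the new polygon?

By the shoelace formula, twice the signed area is |(20·(-8) − 16·(-10)) + (16·(-2) − 11·(-8)) + (11·(-10) − 20·(-2))| = 14, so the area is 7.
Summing gcd(|Δx|,|Δy|) over the edges gives the boundary count: gcd(4,2) + gcd(5,6) + gcd(9,8) = 2+1+1 = 4.
Scaling by 6 multiplies the area by 6² = 36 (so the new area is 252) and multiplies the boundary lattice-point count by 6, giving 24.
By Pick's theorem, the interior count of the dilated polygon is 252 − 24/2 + 1 = 241.

241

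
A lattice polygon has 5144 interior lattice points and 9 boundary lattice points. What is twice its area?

10295

By Pick's theorem, A = I + B/2 − 1 = 5144 + 9/2 − 1 = 10295/2.
Hence 2A = 10295.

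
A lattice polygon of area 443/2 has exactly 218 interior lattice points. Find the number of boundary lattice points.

9

Pick's theorem gives A = I + B/2 − 1, so B = 2(A − I + 1) = 2(443/2 − 218 + 1) = 9.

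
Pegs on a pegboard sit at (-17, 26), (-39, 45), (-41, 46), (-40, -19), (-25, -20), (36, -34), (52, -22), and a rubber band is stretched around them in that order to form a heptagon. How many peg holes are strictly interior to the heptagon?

3379

By the shoelace formula, twice the signed area is |((-17)·45 − (-39)·26) + ((-39)·46 − (-41)·45) + ((-41)·(-19) − (-40)·46) + ((-40)·(-20) − (-25)·(-19)) + ((-25)·(-34) − 36·(-20)) + (36·(-22) − 52·(-34)) + (52·26 − (-17)·(-22))| = 6768, so the area is 3384.
Along each edge there are gcd(|Δx|,|Δy|)+1 lattice points, so counting each shared vertex once the boundary has gcd(22,19) + gcd(2,1) + gcd(1,65) + gcd(15,1) + gcd(61,14) + gcd(16,12) + gcd(69,48) = 1+1+1+1+1+4+3 = 12.
Pick's theorem gives I = A − B/2 + 1 = 3384 − 12/2 + 1 = 3379.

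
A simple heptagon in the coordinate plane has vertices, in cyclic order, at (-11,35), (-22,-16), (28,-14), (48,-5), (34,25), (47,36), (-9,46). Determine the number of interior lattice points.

3161

By the shoelace formula, twice the signed area is |[(-11)·(-16) − (-22)·35] + [(-22)·(-14) − 28·(-16)] + [28·(-5) − 48·(-14)] + [48·25 − 34·(-5)] + [34·36 − 47·25] + [47·46 − (-9)·36] + [(-9)·35 − (-11)·46]| = 6330, so the area is 3165.
Summing gcd(|Δx|,|Δy|) over the edges gives the boundary count: gcd(11,51) + gcd(50,2) + gcd(20,9) + gcd(14,30) + gcd(13,11) + gcd(56,10) + gcd(2,11) = 1+2+1+2+1+2+1 = 10.
Pick's theorem gives I = A − B/2 + 1 = 3165 − 10/2 + 1 = 3161.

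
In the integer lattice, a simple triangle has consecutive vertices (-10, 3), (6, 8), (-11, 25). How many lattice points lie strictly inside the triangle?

Using the shoelace formula, 2A = |[(-10)·8 − 6·3] + [6·25 − (-11)·8] + [(-11)·3 − (-10)·25]| = 357, so the area is 178.5.
Summing gcd(|Δx|,|Δy|) over the edges gives the boundary count: gcd(16,5) + gcd(17,17) + gcd(1,22) = 1+17+1 = 19.
By Pick's theorem A = I + B/2 − 1, so I = 178.5 − 19/2 + 1 = 170.

170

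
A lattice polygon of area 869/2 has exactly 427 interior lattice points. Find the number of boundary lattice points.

Pick's theorem gives A = I + B/2 − 1, so B = 2(A − I + 1) = 2(869/2 − 427 + 1) = 17.

17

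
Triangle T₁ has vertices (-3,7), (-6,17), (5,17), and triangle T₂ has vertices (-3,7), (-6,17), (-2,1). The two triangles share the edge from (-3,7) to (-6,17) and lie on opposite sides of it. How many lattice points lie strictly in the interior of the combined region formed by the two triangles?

The union is the simple quadrilateral with vertices (-3,7), (5,17), (-6,17), (-2,1) in order.
By the shoelace formula, twice the signed area is |[(-3)·17 − 5·7] + [5·17 − (-6)·17] + [(-6)·1 − (-2)·17] + [(-2)·7 − (-3)·1]| = 118, so the area is 59.
Along each edge there are gcd(|Δx|,|Δy|)+1 lattice points, so counting each shared vertex once the boundary has gcd(8,10) + gcd(11,0) + gcd(4,16) + gcd(1,6) = 2+11+4+1 = 18.
By Pick's theorem I = A − B/2 + 1 = 59 − 18/2 + 1 = 51.

51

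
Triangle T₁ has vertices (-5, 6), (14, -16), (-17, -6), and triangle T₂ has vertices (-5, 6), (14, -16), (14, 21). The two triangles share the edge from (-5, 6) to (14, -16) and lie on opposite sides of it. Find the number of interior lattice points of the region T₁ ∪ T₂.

The union is the simple quadrilateral with vertices (-5, 6), (-17, -6), (14, -16), (14, 21) in order.
Using the shoelace formula, 2A = |((-5)·(-6) − (-17)·6) + ((-17)·(-16) − 14·(-6)) + (14·21 − 14·(-16)) + (14·6 − (-5)·21)| = 1195, so the area is 597.5.
Summing gcd(|Δx|,|Δy|) over the edges gives the boundary count: gcd(12,12) + gcd(31,10) + gcd(0,37) + gcd(19,15) = 12+1+37+1 = 51.
By Pick's theorem I = A − B/2 + 1 = 597.5 − 51/2 + 1 = 573.

573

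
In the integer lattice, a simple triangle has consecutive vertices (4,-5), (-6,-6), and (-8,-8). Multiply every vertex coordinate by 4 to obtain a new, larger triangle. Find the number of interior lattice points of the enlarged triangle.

The shoelace formula gives twice the area as |(4·(-6) − (-6)·(-5)) + ((-6)·(-8) − (-8)·(-6)) + ((-8)·(-5) − 4·(-8))| = 18, so the area is 9.
The number of boundary lattice points is Σ gcd(|Δx|,|Δy|) = gcd(10,1) + gcd(2,2) + gcd(12,3) = 1+2+3 = 6.
Scaling by 4 multiplies the area by 4² = 16 (so the new area is 144) and multiplies the boundary lattice-point count by 4, giving 24.
By Pick's theorem, the interior count of the dilated polygon is 144 − 24/2 + 1 = 133.

133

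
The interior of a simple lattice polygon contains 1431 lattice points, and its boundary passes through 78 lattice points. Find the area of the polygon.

1469

By Pick's theorem, A = I + B/2 − 1 = 1431 + 78/2 − 1 = 1469.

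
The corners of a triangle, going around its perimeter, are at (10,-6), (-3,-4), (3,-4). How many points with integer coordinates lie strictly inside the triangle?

3

Using the shoelace formula, 2A = |(10·(-4) − (-3)·(-6)) + ((-3)·(-4) − 3·(-4)) + (3·(-6) − 10·(-4))| = 12, so the area is 6.
The number of boundary lattice points is Σ gcd(|Δx|,|Δy|) = gcd(13,2) + gcd(6,0) + gcd(7,2) = 1+6+1 = 8.
Pick's theorem gives I = A − B/2 + 1 = 6 − 8/2 + 1 = 3.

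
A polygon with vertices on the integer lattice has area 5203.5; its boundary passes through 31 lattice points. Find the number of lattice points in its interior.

From Pick's theorem, I = A − B/2 + 1 = 5203.5 − 31/2 + 1 = 5189.

5189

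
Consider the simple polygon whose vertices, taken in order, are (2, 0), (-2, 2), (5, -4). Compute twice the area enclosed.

10

The shoelace formula gives twice the area as |(2·2 − (-2)·0) + ((-2)·(-4) − 5·2) + (5·0 − 2·(-4))| = 10, so the area is 5.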